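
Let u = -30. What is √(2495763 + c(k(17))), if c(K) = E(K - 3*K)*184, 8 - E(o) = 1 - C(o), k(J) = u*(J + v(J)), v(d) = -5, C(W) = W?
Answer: √2629531 ≈ 1621.6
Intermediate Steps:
k(J) = 150 - 30*J (k(J) = -30*(J - 5) = -30*(-5 + J) = 150 - 30*J)
E(o) = 7 + o (E(o) = 8 - (1 - o) = 8 + (-1 + o) = 7 + o)
c(K) = 1288 - 368*K (c(K) = (7 + (K - 3*K))*184 = (7 - 2*K)*184 = 1288 - 368*K)
√(2495763 + c(k(17))) = √(2495763 + (1288 - 368*(150 - 30*17))) = √(2495763 + (1288 - 368*(150 - 510))) = √(2495763 + (1288 - 368*(-360))) = √(2495763 + (1288 + 132480)) = √(2495763 + 133768) = √2629531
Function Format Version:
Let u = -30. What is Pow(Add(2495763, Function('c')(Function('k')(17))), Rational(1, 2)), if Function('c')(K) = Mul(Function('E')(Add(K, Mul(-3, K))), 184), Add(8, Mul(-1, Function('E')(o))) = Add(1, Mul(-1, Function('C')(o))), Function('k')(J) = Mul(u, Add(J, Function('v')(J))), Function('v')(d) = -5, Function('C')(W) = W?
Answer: Pow(2629531, Rational(1, 2)) ≈ 1621.6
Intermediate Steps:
Function('k')(J) = Add(150, Mul(-30, J)) (Function('k')(J) = Mul(-30, Add(J, -5)) = Mul(-30, Add(-5, J)) = Add(150, Mul(-30, J)))
Function('E')(o) = Add(7, o) (Function('E')(o) = Add(8, Mul(-1, Add(1, Mul(-1, o)))) = Add(8, Add(-1, o)) = Add(7, o))
Function('c')(K) = Add(1288, Mul(-368, K)) (Function('c')(K) = Mul(Add(7, Add(K, Mul(-3, K))), 184) = Mul(Add(7, Mul(-2, K)), 184) = Add(1288, Mul(-368, K)))
Pow(Add(2495763, Function('c')(Function('k')(17))), Rational(1, 2)) = Pow(Add(2495763, Add(1288, Mul(-368, Add(150, Mul(-30, 17))))), Rational(1, 2)) = Pow(Add(2495763, Add(1288, Mul(-368, Add(150, -510)))), Rational(1, 2)) = Pow(Add(2495763, Add(1288, Mul(-368, -360))), Rational(1, 2)) = Pow(Add(2495763, Add(1288, 132480)), Rational(1, 2)) = Pow(Add(2495763, 133768), Rational(1, 2)) = Pow(2629531, Rational(1, 2))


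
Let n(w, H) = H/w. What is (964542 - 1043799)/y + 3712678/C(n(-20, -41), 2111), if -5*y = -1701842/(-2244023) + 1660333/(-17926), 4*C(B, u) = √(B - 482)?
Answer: -5313700535184310/1231772739989 - 29701424*I*√47995/9599 ≈ -4313.9 - 6.7787e+5*I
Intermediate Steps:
C(B, u) = √(-482 + B)/4 (C(B, u) = √(B - 482)/4 = √(-482 + B)/4)
y = 3695318219967/201131781490 (y = -(-1701842/(-2244023) + 1660333/(-17926))/5 = -(-1701842*(-1/2244023) + 1660333*(-1/17926))/5 = -(1701842/2244023 - 1660333/17926)/5 = -⅕*(-3695318219967/40226356298) = 3695318219967/201131781490 ≈ 18.373)
(964542 - 1043799)/y + 3712678/C(n(-20, -41), 2111) = (964542 - 1043799)/(3695318219967/201131781490) + 3712678/((√(-482 - 41/(-20))/4)) = -79257*201131781490/3695318219967 + 3712678/((√(-482 - 41*(-1/20))/4)) = -5313700535184310/1231772739989 + 3712678/((√(-482 + 41/20)/4)) = -5313700535184310/1231772739989 + 3712678/((√(-9599/20)/4)) = -5313700535184310/1231772739989 + 3712678/(((I*√47995/10)/4)) = -5313700535184310/1231772739989 + 3712678/((I*√47995/40)) = -5313700535184310/1231772739989 + 3712678*(-8*I*√47995/9599) = -5313700535184310/1231772739989 - 29701424*I*√47995/9599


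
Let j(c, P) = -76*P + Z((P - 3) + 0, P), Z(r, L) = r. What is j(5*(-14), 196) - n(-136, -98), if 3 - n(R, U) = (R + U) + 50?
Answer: -14890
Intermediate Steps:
n(R, U) = -47 - R - U (n(R, U) = 3 - ((R + U) + 50) = 3 - (50 + R + U) = 3 + (-50 - R - U) = -47 - R - U)
j(c, P) = -3 - 75*P (j(c, P) = -76*P + ((P - 3) + 0) = -76*P + ((-3 + P) + 0) = -76*P + (-3 + P) = -3 - 75*P)
j(5*(-14), 196) - n(-136, -98) = (-3 - 75*196) - (-47 - 1*(-136) - 1*(-98)) = (-3 - 14700) - (-47 + 136 + 98) = -14703 - 1*187 = -14703 - 187 = -14890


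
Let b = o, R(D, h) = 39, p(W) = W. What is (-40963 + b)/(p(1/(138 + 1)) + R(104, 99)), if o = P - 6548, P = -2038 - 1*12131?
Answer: -4286760/2711 ≈ -1581.2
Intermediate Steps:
P = -14169 (P = -2038 - 12131 = -14169)
o = -20717 (o = -14169 - 6548 = -20717)
b = -20717
(-40963 + b)/(p(1/(138 + 1)) + R(104, 99)) = (-40963 - 20717)/(1/(138 + 1) + 39) = -61680/(1/139 + 39) = -61680/5422/139 = -61680*139/5422 = -4286760/2711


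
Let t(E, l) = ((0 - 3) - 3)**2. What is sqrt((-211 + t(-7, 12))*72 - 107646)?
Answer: 7*I*sqrt(2454) ≈ 346.77*I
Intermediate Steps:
t(E, l) = 36 (t(E, l) = (-3 - 3)**2 = (-6)**2 = 36)
sqrt((-211 + t(-7, 12))*72 - 107646) = sqrt((-211 + 36)*72 - 107646) = sqrt(-175*72 - 107646) = sqrt(-12600 - 107646) = sqrt(-120246) = 7*I*sqrt(2454)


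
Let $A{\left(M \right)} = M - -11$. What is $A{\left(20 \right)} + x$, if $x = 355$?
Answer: $386$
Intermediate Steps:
$A{\left(M \right)} = 11 + M$ ($A{\left(M \right)} = M + 11 = 11 + M$)
$A{\left(20 \right)} + x = \left(11 + 20\right) + 355 = 31 + 355 = 386$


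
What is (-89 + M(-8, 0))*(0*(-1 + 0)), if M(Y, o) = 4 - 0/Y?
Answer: 0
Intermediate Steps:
M(Y, o) = 4 (M(Y, o) = 4 - 1*0 = 4 + 0 = 4)
(-89 + M(-8, 0))*(0*(-1 + 0)) = (-89 + 4)*(0*(-1 + 0)) = -0*(-1) = -85*0 = 0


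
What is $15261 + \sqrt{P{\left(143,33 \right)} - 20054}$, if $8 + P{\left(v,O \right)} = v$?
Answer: $15261 + i \sqrt{19919} \approx 15261.0 + 141.13 i$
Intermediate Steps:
$P{\left(v,O \right)} = -8 + v$
$15261 + \sqrt{P{\left(143,33 \right)} - 20054} = 15261 + \sqrt{\left(-8 + 143\right) - 20054} = 15261 + \sqrt{135 - 20054} = 15261 + \sqrt{-19919} = 15261 + i \sqrt{19919}$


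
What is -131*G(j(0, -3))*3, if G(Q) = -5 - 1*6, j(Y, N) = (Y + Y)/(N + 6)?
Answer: 4323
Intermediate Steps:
j(Y, N) = 2*Y/(6 + N) (j(Y, N) = (2*Y)/(6 + N) = 2*Y/(6 + N))
G(Q) = -11 (G(Q) = -5 - 6 = -11)
-131*G(j(0, -3))*3 = -(-1441)*3 = -131*(-33) = 4323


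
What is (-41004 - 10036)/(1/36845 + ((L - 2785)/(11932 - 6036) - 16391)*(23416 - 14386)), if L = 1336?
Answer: 5543916822400/16077027411159427 ≈ 0.00034483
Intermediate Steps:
(-41004 - 10036)/(1/36845 + ((L - 2785)/(11932 - 6036) - 16391)*(23416 - 14386)) = (-41004 - 10036)/(1/36845 + ((1336 - 2785)/(11932 - 6036) - 16391)*(23416 - 14386)) = -51040/(1/36845 + (-1449/5896 - 16391)*9030) = -51040/(1/36845 - 96642785/5896*9030) = -51040/(1/36845 - 436342174275/2948) = -51040/(-16077027411159427/108619060) = -51040*(-108619060/16077027411159427) = 5543916822400/16077027411159427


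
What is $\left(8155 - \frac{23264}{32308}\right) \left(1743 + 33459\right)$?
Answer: $\frac{2318478313038}{8077} \approx 2.8705 \cdot 10^{8}$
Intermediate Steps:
$\left(8155 - \frac{23264}{32308}\right) \left(1743 + 33459\right) = \left(8155 - \frac{5816}{8077}\right) 35202 = \frac{65862119}{8077} \cdot 35202 = \frac{2318478313038}{8077}$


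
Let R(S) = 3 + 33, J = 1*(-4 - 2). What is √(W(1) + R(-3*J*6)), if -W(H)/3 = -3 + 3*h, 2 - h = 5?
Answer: 6*√2 ≈ 8.4853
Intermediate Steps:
h = -3 (h = 2 - 1*5 = 2 - 5 = -3)
J = -6 (J = 1*(-6) = -6)
W(H) = 36 (W(H) = -3*(-3 + 3*(-3)) = -3*(-3 - 9) = -3*(-12) = 36)
R(S) = 36
√(W(1) + R(-3*J*6)) = √(36 + 36) = √72 = 6*√2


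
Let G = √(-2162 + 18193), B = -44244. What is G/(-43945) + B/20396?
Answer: -11061/5099 - √16031/43945 ≈ -2.1721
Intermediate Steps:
G = √16031 ≈ 126.61
G/(-43945) + B/20396 = √16031/(-43945) - 44244/20396 = √16031*(-1/43945) - 44244*1/20396 = -√16031/43945 - 11061/5099 = -11061/5099 - √16031/43945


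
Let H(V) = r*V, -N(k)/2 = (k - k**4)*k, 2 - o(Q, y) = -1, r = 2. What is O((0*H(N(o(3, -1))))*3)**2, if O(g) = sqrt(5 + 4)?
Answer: 9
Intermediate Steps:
o(Q, y) = 3 (o(Q, y) = 2 - 1*(-1) = 2 + 1 = 3)
N(k) = -2*k*(k - k**4) (N(k) = -2*(k - k**4)*k = -2*k*(k - k**4))
H(V) = 2*V
O(g) = 3 (O(g) = sqrt(9) = 3)
O((0*H(N(o(3, -1))))*3)**2 = 3**2 = 9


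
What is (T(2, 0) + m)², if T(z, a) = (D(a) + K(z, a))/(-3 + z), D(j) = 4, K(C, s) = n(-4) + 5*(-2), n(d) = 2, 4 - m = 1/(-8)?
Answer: 4225/64 ≈ 66.016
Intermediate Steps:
m = 33/8 (m = 4 - 1/(-8) = 4 - 1*(-⅛) = 4 + ⅛ = 33/8 ≈ 4.1250)
K(C, s) = -8 (K(C, s) = 2 + 5*(-2) = 2 - 10 = -8)
T(z, a) = -4/(-3 + z) (T(z, a) = (4 - 8)/(-3 + z) = -4/(-3 + z))
(T(2, 0) + m)² = (-4/(-3 + 2) + 33/8)² = (-4/(-1) + 33/8)² = (-4*(-1) + 33/8)² = (4 + 33/8)² = (65/8)² = 4225/64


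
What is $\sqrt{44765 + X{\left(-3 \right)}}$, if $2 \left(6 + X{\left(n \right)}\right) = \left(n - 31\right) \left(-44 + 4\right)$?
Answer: $\sqrt{45439} \approx 213.16$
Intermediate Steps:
$X{\left(n \right)} = 614 - 20 n$ ($X{\left(n \right)} = -6 + \frac{\left(n - 31\right) \left(-44 + 4\right)}{2} = -6 + \frac{\left(-31 + n\right) \left(-40\right)}{2} = -6 + \frac{1240 - 40 n}{2} = -6 - \left(-620 + 20 n\right) = 614 - 20 n$)
$\sqrt{44765 + X{\left(-3 \right)}} = \sqrt{44765 + \left(614 - -60\right)} = \sqrt{44765 + \left(614 + 60\right)} = \sqrt{44765 + 674} = \sqrt{45439}$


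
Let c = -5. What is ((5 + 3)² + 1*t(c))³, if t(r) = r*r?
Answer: 704969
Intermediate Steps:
t(r) = r²
((5 + 3)² + 1*t(c))³ = ((5 + 3)² + 1*(-5)²)³ = (8² + 1*25)³ = (64 + 25)³ = 89³ = 704969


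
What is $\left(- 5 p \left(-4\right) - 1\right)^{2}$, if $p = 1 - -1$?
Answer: $1521$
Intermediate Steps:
$p = 2$ ($p = 1 + 1 = 2$)
$\left(- 5 p \left(-4\right) - 1\right)^{2} = \left(\left(-5\right) 2 \left(-4\right) - 1\right)^{2} = \left(\left(-10\right) \left(-4\right) - 1\right)^{2} = \left(40 - 1\right)^{2} = 39^{2} = 1521$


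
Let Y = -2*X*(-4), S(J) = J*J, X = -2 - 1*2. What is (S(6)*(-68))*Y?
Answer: 78336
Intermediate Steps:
X = -4 (X = -2 - 2 = -4)
S(J) = J²
Y = -32 (Y = -2*(-4)*(-4) = 8*(-4) = -32)
(S(6)*(-68))*Y = (6²*(-68))*(-32) = (36*(-68))*(-32) = -2448*(-32) = 78336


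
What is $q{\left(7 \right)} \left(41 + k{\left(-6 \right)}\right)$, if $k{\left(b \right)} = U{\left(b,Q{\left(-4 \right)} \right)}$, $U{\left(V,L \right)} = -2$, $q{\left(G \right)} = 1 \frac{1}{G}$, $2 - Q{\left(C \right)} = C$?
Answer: $\frac{39}{7} \approx 5.5714$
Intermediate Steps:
$Q{\left(C \right)} = 2 - C$
$q{\left(G \right)} = \frac{1}{G}$
$k{\left(b \right)} = -2$
$q{\left(7 \right)} \left(41 + k{\left(-6 \right)}\right) = \frac{41 - 2}{7} = \frac{1}{7} \cdot 39 = \frac{39}{7}$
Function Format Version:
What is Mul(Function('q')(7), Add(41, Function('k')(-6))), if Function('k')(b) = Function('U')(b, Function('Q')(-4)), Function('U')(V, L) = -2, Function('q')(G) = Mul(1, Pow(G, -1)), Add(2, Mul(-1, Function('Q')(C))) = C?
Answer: Rational(39, 7) ≈ 5.5714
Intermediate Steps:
Function('Q')(C) = Add(2, Mul(-1, C))
Function('q')(G) = Pow(G, -1)
Function('k')(b) = -2
Mul(Function('q')(7), Add(41, Function('k')(-6))) = Mul(Pow(7, -1), Add(41, -2)) = Mul(Rational(1, 7), 39) = Rational(39, 7)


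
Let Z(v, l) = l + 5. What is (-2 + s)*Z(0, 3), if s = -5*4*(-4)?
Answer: 624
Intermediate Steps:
s = 80 (s = -20*(-4) = 80)
Z(v, l) = 5 + l
(-2 + s)*Z(0, 3) = (-2 + 80)*(5 + 3) = 78*8 = 624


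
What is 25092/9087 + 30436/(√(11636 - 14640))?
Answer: 8364/3029 - 15218*I*√751/751 ≈ 2.7613 - 555.31*I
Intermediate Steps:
25092/9087 + 30436/(√(11636 - 14640)) = 25092*(1/9087) + 30436/(√(-3004)) = 8364/3029 + 30436/((2*I*√751)) = 8364/3029 + 30436*(-I*√751/1502) = 8364/3029 - 15218*I*√751/751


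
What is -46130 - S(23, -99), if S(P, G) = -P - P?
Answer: -46084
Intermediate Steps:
S(P, G) = -2*P
-46130 - S(23, -99) = -46130 - (-2)*23 = -46130 - 1*(-46) = -46130 + 46 = -46084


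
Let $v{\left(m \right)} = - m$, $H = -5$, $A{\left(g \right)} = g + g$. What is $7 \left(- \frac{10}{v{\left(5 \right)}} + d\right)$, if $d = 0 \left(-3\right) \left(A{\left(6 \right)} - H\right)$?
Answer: $14$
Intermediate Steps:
$A{\left(g \right)} = 2 g$
$d = 0$ ($d = 0 \left(-3\right) \left(2 \cdot 6 - -5\right) = 0 \left(12 + 5\right) = 0 \cdot 17 = 0$)
$7 \left(- \frac{10}{v{\left(5 \right)}} + d\right) = 7 \left(- \frac{10}{\left(-1\right) 5} + 0\right) = 7 \left(- \frac{10}{-5} + 0\right) = 7 \left(\left(-10\right) \left(- \frac{1}{5}\right) + 0\right) = 7 \left(2 + 0\right) = 7 \cdot 2 = 14$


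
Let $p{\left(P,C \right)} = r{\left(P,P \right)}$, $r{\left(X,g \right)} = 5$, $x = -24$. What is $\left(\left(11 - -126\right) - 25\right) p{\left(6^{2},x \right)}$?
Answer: $560$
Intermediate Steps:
$p{\left(P,C \right)} = 5$
$\left(\left(11 - -126\right) - 25\right) p{\left(6^{2},x \right)} = \left(\left(11 - -126\right) - 25\right) 5 = \left(\left(11 + 126\right) - 25\right) 5 = \left(137 - 25\right) 5 = 112 \cdot 5 = 560$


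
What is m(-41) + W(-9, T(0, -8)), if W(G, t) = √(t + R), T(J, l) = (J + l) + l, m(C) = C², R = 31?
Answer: 1681 + √15 ≈ 1684.9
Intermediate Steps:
T(J, l) = J + 2*l
W(G, t) = √(31 + t) (W(G, t) = √(t + 31) = √(31 + t))
m(-41) + W(-9, T(0, -8)) = (-41)² + √(31 + (0 + 2*(-8))) = 1681 + √(31 + (0 - 16)) = 1681 + √(31 - 16) = 1681 + √15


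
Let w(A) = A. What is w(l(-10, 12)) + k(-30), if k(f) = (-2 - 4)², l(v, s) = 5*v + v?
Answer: -24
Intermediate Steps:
l(v, s) = 6*v
k(f) = 36 (k(f) = (-6)² = 36)
w(l(-10, 12)) + k(-30) = 6*(-10) + 36 = -60 + 36 = -24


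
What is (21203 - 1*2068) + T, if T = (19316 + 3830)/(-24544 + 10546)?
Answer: 133914292/6999 ≈ 19133.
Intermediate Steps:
T = -11573/6999 (T = 23146/(-13998) = 23146*(-1/13998) = -11573/6999 ≈ -1.6535)
(21203 - 1*2068) + T = (21203 - 1*2068) - 11573/6999 = (21203 - 2068) - 11573/6999 = 19135 - 11573/6999 = 133914292/6999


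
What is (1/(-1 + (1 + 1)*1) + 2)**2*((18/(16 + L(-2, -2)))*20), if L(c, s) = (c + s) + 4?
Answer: 405/2 ≈ 202.50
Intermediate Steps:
L(c, s) = 4 + c + s
(1/(-1 + (1 + 1)*1) + 2)**2*((18/(16 + L(-2, -2)))*20) = (1/(-1 + (1 + 1)*1) + 2)**2*((18/(16 + (4 - 2 - 2)))*20) = (1/(-1 + 2*1) + 2)**2*((18/(16 + 0))*20) = (1/(-1 + 2) + 2)**2*((18/16)*20) = (1/1 + 2)**2*(((1/16)*18)*20) = (1 + 2)**2*((9/8)*20) = 3**2*(45/2) = 9*(45/2) = 405/2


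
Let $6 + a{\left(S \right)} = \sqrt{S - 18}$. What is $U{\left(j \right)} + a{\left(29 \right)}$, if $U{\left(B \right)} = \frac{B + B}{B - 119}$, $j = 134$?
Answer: $\frac{178}{15} + \sqrt{11} \approx 15.183$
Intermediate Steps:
$a{\left(S \right)} = -6 + \sqrt{-18 + S}$ ($a{\left(S \right)} = -6 + \sqrt{S - 18} = -6 + \sqrt{-18 + S}$)
$U{\left(B \right)} = \frac{2 B}{-119 + B}$
$U{\left(j \right)} + a{\left(29 \right)} = 2 \cdot 134 \frac{1}{-119 + 134} - \left(6 - \sqrt{-18 + 29}\right) = 2 \cdot 134 \cdot \frac{1}{15} - \left(6 - \sqrt{11}\right) = \frac{268}{15} - \left(6 - \sqrt{11}\right) = \frac{178}{15} + \sqrt{11}$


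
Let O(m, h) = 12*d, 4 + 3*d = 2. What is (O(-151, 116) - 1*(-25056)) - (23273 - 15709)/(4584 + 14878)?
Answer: 243738306/9731 ≈ 25048.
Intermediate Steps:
d = -⅔ (d = -4/3 + (⅓)*2 = -4/3 + ⅔ = -⅔ ≈ -0.66667)
O(m, h) = -8 (O(m, h) = 12*(-⅔) = -8)
(O(-151, 116) - 1*(-25056)) - (23273 - 15709)/(4584 + 14878) = (-8 - 1*(-25056)) - (23273 - 15709)/(4584 + 14878) = (-8 + 25056) - 7564/19462 = 25048 - 7564/19462 = 25048 - 1*3782/9731 = 25048 - 3782/9731 = 243738306/9731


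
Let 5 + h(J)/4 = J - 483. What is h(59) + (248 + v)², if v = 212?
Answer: 209884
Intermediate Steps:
h(J) = -1952 + 4*J (h(J) = -20 + 4*(J - 483) = -20 + 4*(-483 + J) = -20 + (-1932 + 4*J) = -1952 + 4*J)
h(59) + (248 + v)² = (-1952 + 4*59) + (248 + 212)² = (-1952 + 236) + 460² = -1716 + 211600 = 209884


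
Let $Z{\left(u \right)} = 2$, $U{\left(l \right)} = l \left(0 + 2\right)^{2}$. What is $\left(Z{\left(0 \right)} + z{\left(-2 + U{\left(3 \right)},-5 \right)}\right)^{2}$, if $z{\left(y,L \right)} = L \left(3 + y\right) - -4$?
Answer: $3481$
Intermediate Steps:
$U{\left(l \right)} = 4 l$ ($U{\left(l \right)} = l 2^{2} = l 4 = 4 l$)
$z{\left(y,L \right)} = 4 + L \left(3 + y\right)$ ($z{\left(y,L \right)} = L \left(3 + y\right) + 4 = 4 + L \left(3 + y\right)$)
$\left(Z{\left(0 \right)} + z{\left(-2 + U{\left(3 \right)},-5 \right)}\right)^{2} = \left(2 + \left(4 + 3 \left(-5\right) - 5 \left(-2 + 4 \cdot 3\right)\right)\right)^{2} = \left(2 - \left(11 + 5 \left(-2 + 12\right)\right)\right)^{2} = \left(2 - 61\right)^{2} = \left(-59\right)^{2} = 3481$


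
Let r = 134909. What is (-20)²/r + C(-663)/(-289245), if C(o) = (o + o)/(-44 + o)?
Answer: 27206532222/9196126623145 ≈ 0.0029585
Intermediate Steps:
C(o) = 2*o/(-44 + o) (C(o) = (2*o)/(-44 + o) = 2*o/(-44 + o))
(-20)²/r + C(-663)/(-289245) = (-20)²/134909 + (2*(-663)/(-44 - 663))/(-289245) = 400*(1/134909) + (2*(-663)/(-707))*(-1/289245) = 400/134909 + (2*(-663)*(-1/707))*(-1/289245) = 400/134909 + (1326/707)*(-1/289245) = 400/134909 - 442/68165405 = 27206532222/9196126623145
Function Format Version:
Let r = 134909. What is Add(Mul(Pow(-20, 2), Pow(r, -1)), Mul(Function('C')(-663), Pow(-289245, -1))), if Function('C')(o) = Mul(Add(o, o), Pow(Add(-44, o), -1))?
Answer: Rational(27206532222, 9196126623145) ≈ 0.0029585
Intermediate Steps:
Function('C')(o) = Mul(2, o, Pow(Add(-44, o), -1)) (Function('C')(o) = Mul(Mul(2, o), Pow(Add(-44, o), -1)) = Mul(2, o, Pow(Add(-44, o), -1)))
Add(Mul(Pow(-20, 2), Pow(r, -1)), Mul(Function('C')(-663), Pow(-289245, -1))) = Add(Mul(Pow(-20, 2), Pow(134909, -1)), Mul(Mul(2, -663, Pow(Add(-44, -663), -1)), Pow(-289245, -1))) = Add(Mul(400, Rational(1, 134909)), Mul(Mul(2, -663, Pow(-707, -1)), Rational(-1, 289245))) = Add(Rational(400, 134909), Mul(Mul(2, -663, Rational(-1, 707)), Rational(-1, 289245))) = Add(Rational(400, 134909), Mul(Rational(1326, 707), Rational(-1, 289245))) = Add(Rational(400, 134909), Rational(-442, 68165405)) = Rational(27206532222, 9196126623145)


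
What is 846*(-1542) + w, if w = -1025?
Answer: -1305557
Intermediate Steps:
846*(-1542) + w = 846*(-1542) - 1025 = -1304532 - 1025 = -1305557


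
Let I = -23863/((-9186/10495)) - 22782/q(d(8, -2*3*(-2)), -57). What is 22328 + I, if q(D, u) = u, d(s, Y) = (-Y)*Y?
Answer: 8725155151/174534 ≈ 49991.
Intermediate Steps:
d(s, Y) = -Y²
I = 4828159999/174534 (I = -23863/((-9186/10495)) - 22782/(-57) = -23863/((-9186*1/10495)) - 22782*(-1/57) = -23863/(-9186/10495) + 7594/19 = -23863*(-10495/9186) + 7594/19 = 250442185/9186 + 7594/19 = 4828159999/174534 ≈ 27663.)
22328 + I = 22328 + 4828159999/174534 = 8725155151/174534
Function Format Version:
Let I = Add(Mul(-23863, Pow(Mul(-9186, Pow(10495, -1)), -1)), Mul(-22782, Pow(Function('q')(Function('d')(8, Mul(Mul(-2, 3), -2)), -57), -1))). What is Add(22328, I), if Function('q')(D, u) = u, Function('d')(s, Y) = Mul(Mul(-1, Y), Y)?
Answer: Rational(8725155151, 174534) ≈ 49991.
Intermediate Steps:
Function('d')(s, Y) = Mul(-1, Pow(Y, 2))
I = Rational(4828159999, 174534) (I = Add(Mul(-23863, Pow(Mul(-9186, Pow(10495, -1)), -1)), Mul(-22782, Pow(-57, -1))) = Add(Mul(-23863, Pow(Mul(-9186, Rational(1, 10495)), -1)), Mul(-22782, Rational(-1, 57))) = Add(Mul(-23863, Pow(Rational(-9186, 10495), -1)), Rational(7594, 19)) = Add(Mul(-23863, Rational(-10495, 9186)), Rational(7594, 19)) = Add(Rational(250442185, 9186), Rational(7594, 19)) = Rational(4828159999, 174534) ≈ 27663.)
Add(22328, I) = Add(22328, Rational(4828159999, 174534)) = Rational(8725155151, 174534)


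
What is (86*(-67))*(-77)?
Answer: 443674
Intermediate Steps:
(86*(-67))*(-77) = -5762*(-77) = 443674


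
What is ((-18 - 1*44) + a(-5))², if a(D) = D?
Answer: 4489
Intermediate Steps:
((-18 - 1*44) + a(-5))² = ((-18 - 1*44) - 5)² = ((-18 - 44) - 5)² = (-62 - 5)² = (-67)² = 4489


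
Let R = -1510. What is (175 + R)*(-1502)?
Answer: 2005170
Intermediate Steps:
(175 + R)*(-1502) = (175 - 1510)*(-1502) = -1335*(-1502) = 2005170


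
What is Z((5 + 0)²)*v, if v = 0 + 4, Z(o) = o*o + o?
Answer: 2600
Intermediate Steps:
Z(o) = o + o² (Z(o) = o² + o = o + o²)
v = 4
Z((5 + 0)²)*v = ((5 + 0)²*(1 + (5 + 0)²))*4 = (5²*(1 + 5²))*4 = (25*(1 + 25))*4 = (25*26)*4 = 650*4 = 2600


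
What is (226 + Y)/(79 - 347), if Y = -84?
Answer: -71/134 ≈ -0.52985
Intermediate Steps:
(226 + Y)/(79 - 347) = (226 - 84)/(79 - 347) = 142/(-268) = 142*(-1/268) = -71/134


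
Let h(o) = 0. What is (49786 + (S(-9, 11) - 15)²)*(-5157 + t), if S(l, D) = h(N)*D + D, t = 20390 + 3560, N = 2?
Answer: 935928986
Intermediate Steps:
t = 23950
S(l, D) = D (S(l, D) = 0*D + D = 0 + D = D)
(49786 + (S(-9, 11) - 15)²)*(-5157 + t) = (49786 + (11 - 15)²)*(-5157 + 23950) = (49786 + (-4)²)*18793 = (49786 + 16)*18793 = 49802*18793 = 935928986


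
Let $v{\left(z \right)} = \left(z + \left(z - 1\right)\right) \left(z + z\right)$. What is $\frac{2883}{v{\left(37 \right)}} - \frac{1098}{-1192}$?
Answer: $\frac{2341983}{1609796} \approx 1.4548$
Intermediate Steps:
$v{\left(z \right)} = 2 z \left(-1 + 2 z\right)$ ($v{\left(z \right)} = \left(z + \left(-1 + z\right)\right) 2 z = \left(-1 + 2 z\right) 2 z = 2 z \left(-1 + 2 z\right)$)
$\frac{2883}{v{\left(37 \right)}} - \frac{1098}{-1192} = \frac{2883}{2 \cdot 37 \left(-1 + 2 \cdot 37\right)} - \frac{1098}{-1192} = \frac{2883}{2 \cdot 37 \left(-1 + 74\right)} - - \frac{549}{596} = \frac{2883}{2 \cdot 37 \cdot 73} + \frac{549}{596} = \frac{2883}{5402} + \frac{549}{596} = \frac{2341983}{1609796}$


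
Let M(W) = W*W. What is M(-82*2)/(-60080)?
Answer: -1681/3755 ≈ -0.44767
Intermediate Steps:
M(W) = W²
M(-82*2)/(-60080) = (-82*2)²/(-60080) = (-164)²*(-1/60080) = 26896*(-1/60080) = -1681/3755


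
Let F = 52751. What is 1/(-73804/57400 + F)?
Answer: 14350/756958399 ≈ 1.8957e-5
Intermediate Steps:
1/(-73804/57400 + F) = 1/(-73804/57400 + 52751) = 1/(-73804*1/57400 + 52751) = 1/(-18451/14350 + 52751) = 1/(756958399/14350) = 14350/756958399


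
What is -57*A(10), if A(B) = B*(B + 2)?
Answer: -6840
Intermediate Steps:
A(B) = B*(2 + B)
-57*A(10) = -570*(2 + 10) = -570*12 = -57*120 = -6840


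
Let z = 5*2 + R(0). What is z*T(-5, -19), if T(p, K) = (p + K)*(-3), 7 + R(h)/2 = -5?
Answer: -1008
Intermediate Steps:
R(h) = -24 (R(h) = -14 + 2*(-5) = -14 - 10 = -24)
T(p, K) = -3*K - 3*p (T(p, K) = (K + p)*(-3) = -3*K - 3*p)
z = -14 (z = 5*2 - 24 = 10 - 24 = -14)
z*T(-5, -19) = -14*(-3*(-19) - 3*(-5)) = -14*(57 + 15) = -14*72 = -1008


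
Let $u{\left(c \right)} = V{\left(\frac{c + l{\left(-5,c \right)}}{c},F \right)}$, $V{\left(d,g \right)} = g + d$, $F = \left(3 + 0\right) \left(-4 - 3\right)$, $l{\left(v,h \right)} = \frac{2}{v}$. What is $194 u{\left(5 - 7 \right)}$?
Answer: $- \frac{19206}{5} \approx -3841.2$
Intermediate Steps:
$F = -21$ ($F = 3 \left(-7\right) = -21$)
$V{\left(d,g \right)} = d + g$
$u{\left(c \right)} = -21 + \frac{- \frac{2}{5} + c}{c}$ ($u{\left(c \right)} = \frac{c + \frac{2}{-5}}{c} - 21 = \frac{c + 2 \left(- \frac{1}{5}\right)}{c} - 21 = \frac{c - \frac{2}{5}}{c} - 21 = \frac{- \frac{2}{5} + c}{c} - 21 = -21 + \frac{- \frac{2}{5} + c}{c}$)
$194 u{\left(5 - 7 \right)} = 194 \left(-20 - \frac{2}{5 \left(5 - 7\right)}\right) = 194 \left(-20 - \frac{2}{5 \left(-2\right)}\right) = 194 \left(-20 - - \frac{1}{5}\right) = 194 \left(-20 + \frac{1}{5}\right) = 194 \left(- \frac{99}{5}\right) = - \frac{19206}{5}$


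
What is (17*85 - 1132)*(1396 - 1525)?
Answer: -40377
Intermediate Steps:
(17*85 - 1132)*(1396 - 1525) = (1445 - 1132)*(-129) = 313*(-129) = -40377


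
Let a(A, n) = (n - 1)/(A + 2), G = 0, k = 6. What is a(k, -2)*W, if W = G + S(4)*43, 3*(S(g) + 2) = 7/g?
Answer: 731/32 ≈ 22.844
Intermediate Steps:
a(A, n) = (-1 + n)/(2 + A)
S(g) = -2 + 7/(3*g) (S(g) = -2 + (7/g)/3 = -2 + 7/(3*g))
W = -731/12 (W = 0 + (-2 + (7/3)/4)*43 = 0 + (-2 + (7/3)*(¼))*43 = 0 + (-2 + 7/12)*43 = 0 - 17/12*43 = 0 - 731/12 = -731/12 ≈ -60.917)
a(k, -2)*W = ((-1 - 2)/(2 + 6))*(-731/12) = (-3/8)*(-731/12) = ((⅛)*(-3))*(-731/12) = -3/8*(-731/12) = 731/32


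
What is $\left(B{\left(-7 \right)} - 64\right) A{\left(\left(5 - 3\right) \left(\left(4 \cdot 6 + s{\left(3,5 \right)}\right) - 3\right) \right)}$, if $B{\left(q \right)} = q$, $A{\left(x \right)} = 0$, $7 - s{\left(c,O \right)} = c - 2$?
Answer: $0$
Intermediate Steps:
$s{\left(c,O \right)} = 9 - c$ ($s{\left(c,O \right)} = 7 - \left(c - 2\right) = 7 - \left(-2 + c\right) = 9 - c$)
$\left(B{\left(-7 \right)} - 64\right) A{\left(\left(5 - 3\right) \left(\left(4 \cdot 6 + s{\left(3,5 \right)}\right) - 3\right) \right)} = \left(-7 - 64\right) 0 = \left(-71\right) 0 = 0$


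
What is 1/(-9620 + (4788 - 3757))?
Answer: -1/8589 ≈ -0.00011643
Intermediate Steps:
1/(-9620 + (4788 - 3757)) = 1/(-9620 + 1031) = 1/(-8589) = -1/8589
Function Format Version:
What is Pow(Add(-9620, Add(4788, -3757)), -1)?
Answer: Rational(-1, 8589) ≈ -0.00011643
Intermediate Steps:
Pow(Add(-9620, Add(4788, -3757)), -1) = Pow(Add(-9620, 1031), -1) = Pow(-8589, -1) = Rational(-1, 8589)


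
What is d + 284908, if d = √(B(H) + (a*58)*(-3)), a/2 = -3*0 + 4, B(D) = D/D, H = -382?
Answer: 284908 + I*√1391 ≈ 2.8491e+5 + 37.296*I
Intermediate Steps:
B(D) = 1
a = 8 (a = 2*(-3*0 + 4) = 2*(0 + 4) = 2*4 = 8)
d = I*√1391 (d = √(1 + (8*58)*(-3)) = √(1 + 464*(-3)) = √(1 - 1392) = √(-1391) = I*√1391 ≈ 37.296*I)
d + 284908 = I*√1391 + 284908 = 284908 + I*√1391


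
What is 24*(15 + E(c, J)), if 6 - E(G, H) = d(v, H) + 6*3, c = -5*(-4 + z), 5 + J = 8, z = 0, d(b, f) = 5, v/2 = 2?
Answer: -48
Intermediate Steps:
v = 4 (v = 2*2 = 4)
J = 3 (J = -5 + 8 = 3)
c = 20 (c = -5*(-4 + 0) = -5*(-4) = 20)
E(G, H) = -17 (E(G, H) = 6 - (5 + 6*3) = 6 - (5 + 18) = 6 - 1*23 = 6 - 23 = -17)
24*(15 + E(c, J)) = 24*(15 - 17) = 24*(-2) = -48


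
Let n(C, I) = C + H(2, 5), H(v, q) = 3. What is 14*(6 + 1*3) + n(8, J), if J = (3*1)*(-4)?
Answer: 137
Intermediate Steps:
J = -12 (J = 3*(-4) = -12)
n(C, I) = 3 + C (n(C, I) = C + 3 = 3 + C)
14*(6 + 1*3) + n(8, J) = 14*(6 + 1*3) + (3 + 8) = 14*(6 + 3) + 11 = 14*9 + 11 = 126 + 11 = 137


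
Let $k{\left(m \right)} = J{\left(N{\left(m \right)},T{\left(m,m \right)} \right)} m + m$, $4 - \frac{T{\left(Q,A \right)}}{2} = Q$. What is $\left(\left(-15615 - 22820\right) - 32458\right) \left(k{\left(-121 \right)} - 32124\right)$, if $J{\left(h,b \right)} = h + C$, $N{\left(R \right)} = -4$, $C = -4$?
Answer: $2217320361$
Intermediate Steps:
$T{\left(Q,A \right)} = 8 - 2 Q$
$J{\left(h,b \right)} = -4 + h$ ($J{\left(h,b \right)} = h - 4 = -4 + h$)
$k{\left(m \right)} = - 7 m$ ($k{\left(m \right)} = \left(-4 - 4\right) m + m = - 8 m + m = - 7 m$)
$\left(\left(-15615 - 22820\right) - 32458\right) \left(k{\left(-121 \right)} - 32124\right) = \left(\left(-15615 - 22820\right) - 32458\right) \left(\left(-7\right) \left(-121\right) - 32124\right) = \left(-38435 - 32458\right) \left(847 - 32124\right) = \left(-70893\right) \left(-31277\right) = 2217320361$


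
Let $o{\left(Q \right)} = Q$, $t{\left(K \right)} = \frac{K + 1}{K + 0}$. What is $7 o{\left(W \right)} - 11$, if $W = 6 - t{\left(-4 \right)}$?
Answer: $\frac{103}{4} \approx 25.75$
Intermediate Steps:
$t{\left(K \right)} = \frac{1 + K}{K}$
$W = \frac{21}{4}$ ($W = 6 - \frac{1 - 4}{-4} = 6 - \left(- \frac{1}{4}\right) \left(-3\right) = 6 - \frac{3}{4} = \frac{21}{4} \approx 5.25$)
$7 o{\left(W \right)} - 11 = 7 \cdot \frac{21}{4} - 11 = \frac{147}{4} - 11 = \frac{103}{4}$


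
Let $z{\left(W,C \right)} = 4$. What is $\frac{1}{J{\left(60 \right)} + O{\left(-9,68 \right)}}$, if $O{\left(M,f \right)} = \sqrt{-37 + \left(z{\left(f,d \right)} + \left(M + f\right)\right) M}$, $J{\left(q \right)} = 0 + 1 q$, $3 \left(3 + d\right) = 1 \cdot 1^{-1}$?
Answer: $\frac{15}{1051} - \frac{i \sqrt{151}}{2102} \approx 0.014272 - 0.005846 i$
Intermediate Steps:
$d = - \frac{8}{3}$ ($d = -3 + \frac{1 \cdot 1^{-1}}{3} = -3 + \frac{1 \cdot 1}{3} = -3 + \frac{1}{3} \cdot 1 = -3 + \frac{1}{3} = - \frac{8}{3} \approx -2.6667$)
$J{\left(q \right)} = q$ ($J{\left(q \right)} = 0 + q = q$)
$O{\left(M,f \right)} = \sqrt{-37 + M \left(4 + M + f\right)}$ ($O{\left(M,f \right)} = \sqrt{-37 + \left(4 + \left(M + f\right)\right) M} = \sqrt{-37 + \left(4 + M + f\right) M} = \sqrt{-37 + M \left(4 + M + f\right)}$)
$\frac{1}{J{\left(60 \right)} + O{\left(-9,68 \right)}} = \frac{1}{60 + \sqrt{-37 + \left(-9\right)^{2} + 4 \left(-9\right) - 612}} = \frac{1}{60 + \sqrt{-37 + 81 - 36 - 612}} = \frac{1}{60 + \sqrt{-604}} = \frac{1}{60 + 2 i \sqrt{151}}$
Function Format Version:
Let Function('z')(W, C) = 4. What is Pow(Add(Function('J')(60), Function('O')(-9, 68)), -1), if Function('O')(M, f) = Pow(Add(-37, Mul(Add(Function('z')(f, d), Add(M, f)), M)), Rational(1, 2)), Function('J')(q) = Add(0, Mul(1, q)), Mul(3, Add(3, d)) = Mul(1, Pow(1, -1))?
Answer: Add(Rational(15, 1051), Mul(Rational(-1, 2102), I, Pow(151, Rational(1, 2)))) ≈ Add(0.014272, Mul(-0.0058460, I))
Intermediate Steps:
d = Rational(-8, 3) (d = Add(-3, Mul(Rational(1, 3), Mul(1, Pow(1, -1)))) = Add(-3, Mul(Rational(1, 3), Mul(1, 1))) = Add(-3, Mul(Rational(1, 3), 1)) = Add(-3, Rational(1, 3)) = Rational(-8, 3) ≈ -2.6667)
Function('J')(q) = q (Function('J')(q) = Add(0, q) = q)
Function('O')(M, f) = Pow(Add(-37, Mul(M, Add(4, M, f))), Rational(1, 2)) (Function('O')(M, f) = Pow(Add(-37, Mul(Add(4, Add(M, f)), M)), Rational(1, 2)) = Pow(Add(-37, Mul(Add(4, M, f), M)), Rational(1, 2)) = Pow(Add(-37, Mul(M, Add(4, M, f))), Rational(1, 2)))
Pow(Add(Function('J')(60), Function('O')(-9, 68)), -1) = Pow(Add(60, Pow(Add(-37, Pow(-9, 2), Mul(4, -9), Mul(-9, 68)), Rational(1, 2))), -1) = Pow(Add(60, Pow(Add(-37, 81, -36, -612), Rational(1, 2))), -1) = Pow(Add(60, Pow(-604, Rational(1, 2))), -1) = Pow(Add(60, Mul(2, I, Pow(151, Rational(1, 2)))), -1)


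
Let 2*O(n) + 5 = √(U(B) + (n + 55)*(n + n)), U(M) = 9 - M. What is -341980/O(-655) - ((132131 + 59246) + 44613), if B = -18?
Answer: -92746015890/393001 - 341980*√786027/393001 ≈ -2.3677e+5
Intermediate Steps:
O(n) = -5/2 + √(27 + 2*n*(55 + n))/2 (O(n) = -5/2 + √((9 - 1*(-18)) + (n + 55)*(n + n))/2 = -5/2 + √((9 + 18) + (55 + n)*(2*n))/2 = -5/2 + √(27 + 2*n*(55 + n))/2)
-341980/O(-655) - ((132131 + 59246) + 44613) = -341980/(-5/2 + √(27 + 2*(-655)² + 110*(-655))/2) - ((132131 + 59246) + 44613) = -341980/(-5/2 + √(27 + 2*429025 - 72050)/2) - (191377 + 44613) = -341980/(-5/2 + √(27 + 858050 - 72050)/2) - 1*235990 = -341980/(-5/2 + √786027/2) - 235990 = -235990 - 341980/(-5/2 + √786027/2)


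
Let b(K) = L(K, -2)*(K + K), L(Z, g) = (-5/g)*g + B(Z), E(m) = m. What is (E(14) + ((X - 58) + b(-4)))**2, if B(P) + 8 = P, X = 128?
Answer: 48400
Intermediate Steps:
B(P) = -8 + P
L(Z, g) = -13 + Z (L(Z, g) = (-5/g)*g + (-8 + Z) = -5 + (-8 + Z) = -13 + Z)
b(K) = 2*K*(-13 + K) (b(K) = (-13 + K)*(K + K) = (-13 + K)*(2*K) = 2*K*(-13 + K))
(E(14) + ((X - 58) + b(-4)))**2 = (14 + ((128 - 58) + 2*(-4)*(-13 - 4)))**2 = (14 + (70 + 2*(-4)*(-17)))**2 = (14 + (70 + 136))**2 = (14 + 206)**2 = 220**2 = 48400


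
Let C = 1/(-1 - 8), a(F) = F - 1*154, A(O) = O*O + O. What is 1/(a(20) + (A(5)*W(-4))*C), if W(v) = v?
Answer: -3/362 ≈ -0.0082873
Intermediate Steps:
A(O) = O + O**2 (A(O) = O**2 + O = O + O**2)
a(F) = -154 + F (a(F) = F - 154 = -154 + F)
C = -1/9 (C = 1/(-9) = -1/9 ≈ -0.11111)
1/(a(20) + (A(5)*W(-4))*C) = 1/((-154 + 20) + ((5*(1 + 5))*(-4))*(-1/9)) = 1/(-134 + ((5*6)*(-4))*(-1/9)) = 1/(-134 + (30*(-4))*(-1/9)) = 1/(-134 - 120*(-1/9)) = 1/(-134 + 40/3) = 1/(-362/3) = -3/362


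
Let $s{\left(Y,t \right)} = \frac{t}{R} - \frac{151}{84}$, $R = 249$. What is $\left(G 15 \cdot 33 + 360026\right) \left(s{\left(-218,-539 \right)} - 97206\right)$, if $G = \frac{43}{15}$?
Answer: $- \frac{34995510596195}{996} \approx -3.5136 \cdot 10^{10}$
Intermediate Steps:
$G = \frac{43}{15}$ ($G = 43 \cdot \frac{1}{15} = \frac{43}{15} \approx 2.8667$)
$s{\left(Y,t \right)} = - \frac{151}{84} + \frac{t}{249}$ ($s{\left(Y,t \right)} = \frac{t}{249} - \frac{151}{84} = - \frac{151}{84} + \frac{t}{249}$)
$\left(G 15 \cdot 33 + 360026\right) \left(s{\left(-218,-539 \right)} - 97206\right) = \left(\frac{43}{15} \cdot 15 \cdot 33 + 360026\right) \left(\left(- \frac{151}{84} + \frac{1}{249} \left(-539\right)\right) - 97206\right) = \left(43 \cdot 33 + 360026\right) \left(\left(- \frac{151}{84} - \frac{539}{249}\right) - 97206\right) = \left(1419 + 360026\right) \left(- \frac{27625}{6972} - 97206\right) = 361445 \left(- \frac{677747857}{6972}\right) = - \frac{34995510596195}{996}$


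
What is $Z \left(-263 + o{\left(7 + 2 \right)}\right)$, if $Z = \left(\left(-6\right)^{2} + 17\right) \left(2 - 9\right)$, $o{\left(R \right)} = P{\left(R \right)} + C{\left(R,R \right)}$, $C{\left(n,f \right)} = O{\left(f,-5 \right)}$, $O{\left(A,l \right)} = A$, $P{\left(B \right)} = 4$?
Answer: $92750$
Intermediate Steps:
$C{\left(n,f \right)} = f$
$o{\left(R \right)} = 4 + R$
$Z = -371$ ($Z = \left(36 + 17\right) \left(-7\right) = 53 \left(-7\right) = -371$)
$Z \left(-263 + o{\left(7 + 2 \right)}\right) = - 371 \left(-263 + \left(4 + \left(7 + 2\right)\right)\right) = - 371 \left(-263 + \left(4 + 9\right)\right) = - 371 \left(-263 + 13\right) = \left(-371\right) \left(-250\right) = 92750$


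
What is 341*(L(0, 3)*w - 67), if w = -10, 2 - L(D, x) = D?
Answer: -29667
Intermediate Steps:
L(D, x) = 2 - D
341*(L(0, 3)*w - 67) = 341*((2 - 1*0)*(-10) - 67) = 341*((2 + 0)*(-10) - 67) = 341*(2*(-10) - 67) = 341*(-20 - 67) = 341*(-87) = -29667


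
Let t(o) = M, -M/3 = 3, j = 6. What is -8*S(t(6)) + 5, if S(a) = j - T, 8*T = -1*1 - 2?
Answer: -46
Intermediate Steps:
M = -9 (M = -3*3 = -9)
T = -3/8 (T = (-1*1 - 2)/8 = (-1 - 2)/8 = (⅛)*(-3) = -3/8 ≈ -0.37500)
t(o) = -9
S(a) = 51/8 (S(a) = 6 - 1*(-3/8) = 6 + 3/8 = 51/8)
-8*S(t(6)) + 5 = -8*51/8 + 5 = -51 + 5 = -46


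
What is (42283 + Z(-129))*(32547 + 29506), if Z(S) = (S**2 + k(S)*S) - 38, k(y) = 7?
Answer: 3598019099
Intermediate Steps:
Z(S) = -38 + S**2 + 7*S (Z(S) = (S**2 + 7*S) - 38 = -38 + S**2 + 7*S)
(42283 + Z(-129))*(32547 + 29506) = (42283 + (-38 + (-129)**2 + 7*(-129)))*(32547 + 29506) = (42283 + (-38 + 16641 - 903))*62053 = (42283 + 15700)*62053 = 57983*62053 = 3598019099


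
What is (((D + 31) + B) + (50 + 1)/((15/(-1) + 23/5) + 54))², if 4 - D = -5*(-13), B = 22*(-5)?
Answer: 915970225/47524 ≈ 19274.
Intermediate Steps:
B = -110
D = -61 (D = 4 - (-5)*(-13) = 4 - 1*65 = 4 - 65 = -61)
(((D + 31) + B) + (50 + 1)/((15/(-1) + 23/5) + 54))² = (((-61 + 31) - 110) + (50 + 1)/((15/(-1) + 23/5) + 54))² = ((-30 - 110) + 51/((15*(-1) + 23*(⅕)) + 54))² = (-140 + 51/((-15 + 23/5) + 54))² = (-140 + 51/(-52/5 + 54))² = (-140 + 51/(218/5))² = (-140 + 51*(5/218))² = (-140 + 255/218)² = (-30265/218)² = 915970225/47524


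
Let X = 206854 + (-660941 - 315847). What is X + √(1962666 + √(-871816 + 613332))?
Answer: -769934 + √(1962666 + 2*I*√64621) ≈ -7.6853e+5 + 0.18145*I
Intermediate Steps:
X = -769934 (X = 206854 - 976788 = -769934)
X + √(1962666 + √(-871816 + 613332)) = -769934 + √(1962666 + √(-871816 + 613332)) = -769934 + √(1962666 + √(-258484)) = -769934 + √(1962666 + 2*I*√64621)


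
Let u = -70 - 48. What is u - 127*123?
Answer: -15739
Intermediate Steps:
u = -118
u - 127*123 = -118 - 127*123 = -118 - 15621 = -15739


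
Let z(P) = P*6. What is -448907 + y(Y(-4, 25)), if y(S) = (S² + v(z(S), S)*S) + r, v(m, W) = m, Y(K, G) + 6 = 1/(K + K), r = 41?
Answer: -28710617/64 ≈ -4.4860e+5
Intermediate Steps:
z(P) = 6*P
Y(K, G) = -6 + 1/(2*K) (Y(K, G) = -6 + 1/(K + K) = -6 + 1/(2*K))
y(S) = 41 + 7*S² (y(S) = (S² + (6*S)*S) + 41 = (S² + 6*S²) + 41 = 7*S² + 41 = 41 + 7*S²)
-448907 + y(Y(-4, 25)) = -448907 + (41 + 7*(-6 + (½)/(-4))²) = -448907 + (41 + 7*(-6 + (½)*(-¼))²) = -448907 + (41 + 7*(-6 - ⅛)²) = -448907 + (41 + 7*(-49/8)²) = -448907 + (41 + 7*(2401/64)) = -448907 + (41 + 16807/64) = -448907 + 19431/64 = -28710617/64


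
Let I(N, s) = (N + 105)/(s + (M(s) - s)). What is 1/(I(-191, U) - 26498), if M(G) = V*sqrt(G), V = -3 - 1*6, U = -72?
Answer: -38634084/1023725959681 + 1161*I*sqrt(2)/1023725959681 ≈ -3.7739e-5 + 1.6038e-9*I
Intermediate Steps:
V = -9 (V = -3 - 6 = -9)
M(G) = -9*sqrt(G)
I(N, s) = -(105 + N)/(9*sqrt(s)) (I(N, s) = (N + 105)/(s + (-9*sqrt(s) - s)) = (105 + N)/(s + (-s - 9*sqrt(s))) = (105 + N)/((-9*sqrt(s))) = (105 + N)*(-1/(9*sqrt(s))) = -(105 + N)/(9*sqrt(s)))
1/(I(-191, U) - 26498) = 1/((-105 - 1*(-191))/(9*sqrt(-72)) - 26498) = 1/((-I*sqrt(2)/12)*(-105 + 191)/9 - 26498) = 1/((1/9)*(-I*sqrt(2)/12)*86 - 26498) = 1/(-43*I*sqrt(2)/54 - 26498) = 1/(-26498 - 43*I*sqrt(2)/54)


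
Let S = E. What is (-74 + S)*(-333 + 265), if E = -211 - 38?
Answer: 21964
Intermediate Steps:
E = -249
S = -249
(-74 + S)*(-333 + 265) = (-74 - 249)*(-333 + 265) = -323*(-68) = 21964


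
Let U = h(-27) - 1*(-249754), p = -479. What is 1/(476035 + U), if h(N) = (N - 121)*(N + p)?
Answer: 1/800677 ≈ 1.2489e-6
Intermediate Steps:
h(N) = (-479 + N)*(-121 + N) (h(N) = (N - 121)*(N - 479) = (-121 + N)*(-479 + N) = (-479 + N)*(-121 + N))
U = 324642 (U = (57959 + (-27)² - 600*(-27)) - 1*(-249754) = (57959 + 729 + 16200) + 249754 = 74888 + 249754 = 324642)
1/(476035 + U) = 1/(476035 + 324642) = 1/800677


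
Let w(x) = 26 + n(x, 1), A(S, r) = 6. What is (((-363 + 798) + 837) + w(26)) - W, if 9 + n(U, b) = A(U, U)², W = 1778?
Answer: -453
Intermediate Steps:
n(U, b) = 27 (n(U, b) = -9 + 6² = -9 + 36 = 27)
w(x) = 53 (w(x) = 26 + 27 = 53)
(((-363 + 798) + 837) + w(26)) - W = (((-363 + 798) + 837) + 53) - 1*1778 = ((435 + 837) + 53) - 1778 = (1272 + 53) - 1778 = 1325 - 1778 = -453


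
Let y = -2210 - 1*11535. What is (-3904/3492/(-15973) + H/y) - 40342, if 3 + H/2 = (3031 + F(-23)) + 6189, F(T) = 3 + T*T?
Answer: -7732468771660432/191666176605 ≈ -40343.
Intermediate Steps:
F(T) = 3 + T**2
H = 19498 (H = -6 + 2*((3031 + (3 + (-23)**2)) + 6189) = -6 + 2*((3031 + (3 + 529)) + 6189) = -6 + 2*((3031 + 532) + 6189) = -6 + 2*(3563 + 6189) = -6 + 2*9752 = -6 + 19504 = 19498)
y = -13745 (y = -2210 - 11535 = -13745)
(-3904/3492/(-15973) + H/y) - 40342 = (-3904/3492/(-15973) + 19498/(-13745)) - 40342 = (-3904*1/3492*(-1/15973) + 19498*(-1/13745)) - 40342 = (-976/873*(-1/15973) - 19498/13745) - 40342 = (976/13944429 - 19498/13745) - 40342 = -271875061522/191666176605 - 40342 = -7732468771660432/191666176605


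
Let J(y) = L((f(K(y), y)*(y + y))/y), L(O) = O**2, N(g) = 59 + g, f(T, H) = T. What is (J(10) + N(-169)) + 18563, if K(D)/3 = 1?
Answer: 18489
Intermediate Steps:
K(D) = 3 (K(D) = 3*1 = 3)
J(y) = 36 (J(y) = ((3*(y + y))/y)**2 = ((3*(2*y))/y)**2 = ((6*y)/y)**2 = 6**2 = 36)
(J(10) + N(-169)) + 18563 = (36 + (59 - 169)) + 18563 = (36 - 110) + 18563 = -74 + 18563 = 18489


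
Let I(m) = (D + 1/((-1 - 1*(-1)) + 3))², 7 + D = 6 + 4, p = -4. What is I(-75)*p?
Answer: -400/9 ≈ -44.444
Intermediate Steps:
D = 3 (D = -7 + (6 + 4) = -7 + 10 = 3)
I(m) = 100/9 (I(m) = (3 + 1/((-1 - 1*(-1)) + 3))² = (3 + 1/((-1 + 1) + 3))² = (3 + 1/(0 + 3))² = (3 + 1/3)² = (3 + ⅓)² = (10/3)² = 100/9)
I(-75)*p = (100/9)*(-4) = -400/9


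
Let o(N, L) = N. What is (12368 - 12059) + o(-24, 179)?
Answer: 285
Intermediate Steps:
(12368 - 12059) + o(-24, 179) = (12368 - 12059) - 24 = 309 - 24 = 285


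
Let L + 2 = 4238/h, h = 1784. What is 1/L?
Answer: 892/335 ≈ 2.6627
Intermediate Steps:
L = 335/892 (L = -2 + 4238/1784 = -2 + 4238*(1/1784) = -2 + 2119/892 = 335/892 ≈ 0.37556)
1/L = 1/(335/892) = 892/335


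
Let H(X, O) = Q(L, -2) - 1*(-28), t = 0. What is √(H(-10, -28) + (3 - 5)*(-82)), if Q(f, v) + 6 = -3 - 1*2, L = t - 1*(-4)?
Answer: √181 ≈ 13.454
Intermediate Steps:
L = 4 (L = 0 - 1*(-4) = 0 + 4 = 4)
Q(f, v) = -11 (Q(f, v) = -6 + (-3 - 1*2) = -6 + (-3 - 2) = -6 - 5 = -11)
H(X, O) = 17 (H(X, O) = -11 - 1*(-28) = -11 + 28 = 17)
√(H(-10, -28) + (3 - 5)*(-82)) = √(17 + (3 - 5)*(-82)) = √(17 - 2*(-82)) = √(17 + 164) = √181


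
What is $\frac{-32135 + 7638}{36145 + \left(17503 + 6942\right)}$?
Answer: $- \frac{24497}{60590} \approx -0.40431$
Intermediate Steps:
$\frac{-32135 + 7638}{36145 + \left(17503 + 6942\right)} = - \frac{24497}{36145 + 24445} = - \frac{24497}{60590}$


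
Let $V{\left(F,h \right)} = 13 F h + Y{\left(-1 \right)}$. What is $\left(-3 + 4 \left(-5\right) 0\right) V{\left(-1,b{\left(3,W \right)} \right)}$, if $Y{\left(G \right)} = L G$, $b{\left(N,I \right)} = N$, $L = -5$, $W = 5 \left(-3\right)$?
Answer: $102$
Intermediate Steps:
$W = -15$
$Y{\left(G \right)} = - 5 G$
$V{\left(F,h \right)} = 5 + 13 F h$ ($V{\left(F,h \right)} = 13 F h - -5 = 13 F h + 5 = 5 + 13 F h$)
$\left(-3 + 4 \left(-5\right) 0\right) V{\left(-1,b{\left(3,W \right)} \right)} = \left(-3 + 4 \left(-5\right) 0\right) \left(5 + 13 \left(-1\right) 3\right) = \left(-3 - 0\right) \left(5 - 39\right) = \left(-3 + 0\right) \left(-34\right) = \left(-3\right) \left(-34\right) = 102$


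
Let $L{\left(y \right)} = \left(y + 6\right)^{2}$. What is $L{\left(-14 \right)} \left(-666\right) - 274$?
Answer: $-42898$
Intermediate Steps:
$L{\left(y \right)} = \left(6 + y\right)^{2}$
$L{\left(-14 \right)} \left(-666\right) - 274 = \left(6 - 14\right)^{2} \left(-666\right) - 274 = \left(-8\right)^{2} \left(-666\right) - 274 = 64 \left(-666\right) - 274 = -42624 - 274 = -42898$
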